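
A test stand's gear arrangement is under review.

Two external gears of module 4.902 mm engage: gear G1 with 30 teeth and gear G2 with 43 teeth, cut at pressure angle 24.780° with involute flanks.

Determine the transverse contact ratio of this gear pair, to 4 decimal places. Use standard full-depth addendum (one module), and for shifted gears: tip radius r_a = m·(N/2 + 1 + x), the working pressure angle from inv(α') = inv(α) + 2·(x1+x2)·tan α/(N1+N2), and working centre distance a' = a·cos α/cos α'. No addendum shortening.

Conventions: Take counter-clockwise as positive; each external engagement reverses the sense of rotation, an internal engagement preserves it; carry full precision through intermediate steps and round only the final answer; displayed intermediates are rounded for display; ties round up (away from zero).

1.5037

single-mesh involute tooth geometry (30T engaging 43T at module 4.902)
base radii: r_b1 = 66.759640, r_b2 = 95.688817
tip radii: r_a1 = 78.432000, r_a2 = 110.295000
no profile shift: α' = α, a' = a
action lengths: √(r_a1²−r_b1²) = 41.167088, √(r_a2²−r_b2²) = 54.851046
base pitch p_b = π·m·cos α = 13.982106
CR = (41.167088 + 54.851046 − 178.923000·sin 24.78000°)/13.982106 = 1.503723
contact ratio ≈ 1.5037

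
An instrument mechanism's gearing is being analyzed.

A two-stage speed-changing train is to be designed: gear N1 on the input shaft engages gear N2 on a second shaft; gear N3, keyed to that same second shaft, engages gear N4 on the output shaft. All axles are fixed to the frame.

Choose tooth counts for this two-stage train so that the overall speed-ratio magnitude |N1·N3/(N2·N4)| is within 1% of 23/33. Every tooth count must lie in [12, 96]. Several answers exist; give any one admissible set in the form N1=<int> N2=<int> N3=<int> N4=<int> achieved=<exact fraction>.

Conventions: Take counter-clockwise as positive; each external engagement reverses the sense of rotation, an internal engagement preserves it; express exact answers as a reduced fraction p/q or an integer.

2-stage fixed-axis compound train for ratio 23/33
target = 23/33 in lowest terms: an exact hit needs N1·N3 = k·23 and N2·N4 = k·33 for one integer k, every count in [12, 96]; additionally prefer no 1:1 stage (N1 ≠ N2, N3 ≠ N4)
k = 1…11: no 1:1-free in-range split of k·23 and k·33 into factor pairs; take k = 12
k = 12: N1·N3 = 276 = 12·23, N2·N4 = 396 = 33·12
achieved = 12·23/(33·12) = 23/33; |achieved − target| = 0 ≤ 23/3300 ✓

N1=12 N2=33 N3=23 N4=12 achieved=23/33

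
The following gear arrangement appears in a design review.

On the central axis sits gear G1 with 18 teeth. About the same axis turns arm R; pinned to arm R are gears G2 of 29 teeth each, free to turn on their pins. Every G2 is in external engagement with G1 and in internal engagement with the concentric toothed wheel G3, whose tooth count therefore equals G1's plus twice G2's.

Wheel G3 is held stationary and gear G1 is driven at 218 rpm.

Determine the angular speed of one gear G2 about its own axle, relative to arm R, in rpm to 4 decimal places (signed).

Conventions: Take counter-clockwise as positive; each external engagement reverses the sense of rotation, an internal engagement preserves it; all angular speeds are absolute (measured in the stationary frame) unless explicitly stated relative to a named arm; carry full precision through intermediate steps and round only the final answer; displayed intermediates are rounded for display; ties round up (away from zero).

topology: planetary set — G1 18T / G2 29T / G3 76T, arm = carrier (Willis)
normalise by the input: solve with ω_sun = 1, then scale by 218 rpm
ring teeth: 18 + 2·29 = 76
18(ω_sun−ω_arm) = −76(ω_ring−ω_arm),  ω_ring = 0, ω_sun = 1
18(1−ω_arm) = −76(0−ω_arm)  ⇒  94·ω_arm = 18  ⇒  ω_arm = 9/47
sun–planet mesh: 18·(1−9/47) = −29·(ω_p−ω_arm)  ⇒  ω_p−ω_arm = -684/1363
scale: ω_p−ω_arm = -684/1363 × 218 rpm = -109.3999 rpm

-109.3999 rpm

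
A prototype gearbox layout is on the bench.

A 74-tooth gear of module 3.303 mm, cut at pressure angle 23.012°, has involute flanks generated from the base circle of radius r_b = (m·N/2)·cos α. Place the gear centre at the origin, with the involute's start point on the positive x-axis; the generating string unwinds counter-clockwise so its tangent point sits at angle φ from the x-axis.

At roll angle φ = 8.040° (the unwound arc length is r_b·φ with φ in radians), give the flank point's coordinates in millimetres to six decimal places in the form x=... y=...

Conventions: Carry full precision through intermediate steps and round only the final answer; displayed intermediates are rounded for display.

topology: single-mesh involute geometry — m = 3.303, N = 74
pitch radius r_p = m·N/2 = 3.303·74/2 = 122.211000
base radius r_b = r_p·cos α = 122.211000·cos 23.012° = 112.485815
roll angle φ = 8.040° = 0.14032447 rad
x = r_b·(cos φ + φ·sin φ) = 113.587846
y = r_b·(sin φ − φ·cos φ) = 0.103400

x=113.587846 y=0.103400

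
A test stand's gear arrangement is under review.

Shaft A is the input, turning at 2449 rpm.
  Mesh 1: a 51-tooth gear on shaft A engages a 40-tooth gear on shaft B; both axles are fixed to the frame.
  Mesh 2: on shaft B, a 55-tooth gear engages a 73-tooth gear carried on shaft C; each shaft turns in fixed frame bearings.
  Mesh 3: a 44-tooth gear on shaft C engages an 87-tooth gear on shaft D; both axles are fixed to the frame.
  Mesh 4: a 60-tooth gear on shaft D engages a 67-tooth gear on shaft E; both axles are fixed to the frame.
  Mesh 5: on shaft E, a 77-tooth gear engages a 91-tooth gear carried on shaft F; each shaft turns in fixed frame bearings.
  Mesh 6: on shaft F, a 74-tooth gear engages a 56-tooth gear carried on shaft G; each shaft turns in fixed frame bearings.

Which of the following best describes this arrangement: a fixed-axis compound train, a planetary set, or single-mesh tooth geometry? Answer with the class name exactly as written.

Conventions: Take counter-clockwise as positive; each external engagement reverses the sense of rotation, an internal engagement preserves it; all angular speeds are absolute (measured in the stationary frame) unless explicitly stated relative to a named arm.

fixed-axis compound train

class = fixed-axis compound train [6 meshes; 6 ratios multiply, 6 sense flips]
classification: fixed-axis compound train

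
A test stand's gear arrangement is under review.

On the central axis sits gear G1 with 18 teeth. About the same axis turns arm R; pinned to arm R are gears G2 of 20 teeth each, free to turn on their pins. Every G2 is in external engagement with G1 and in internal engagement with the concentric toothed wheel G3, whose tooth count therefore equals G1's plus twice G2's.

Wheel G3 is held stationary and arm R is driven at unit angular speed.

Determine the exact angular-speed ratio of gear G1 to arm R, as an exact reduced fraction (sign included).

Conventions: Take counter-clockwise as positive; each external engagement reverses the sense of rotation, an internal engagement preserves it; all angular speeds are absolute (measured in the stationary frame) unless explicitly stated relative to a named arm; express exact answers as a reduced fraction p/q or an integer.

recognized (axles ride arm R): planetary set, 18/20/58 teeth
ring teeth: 18 + 2·20 = 58
18(ω_sun−ω_arm) = −58(ω_ring−ω_arm),  ω_ring = 0, ω_arm = 1
ω_sun = 1 − (58/18)(0−1) = 38/9
ω_out/ω_in = 38/9

38/9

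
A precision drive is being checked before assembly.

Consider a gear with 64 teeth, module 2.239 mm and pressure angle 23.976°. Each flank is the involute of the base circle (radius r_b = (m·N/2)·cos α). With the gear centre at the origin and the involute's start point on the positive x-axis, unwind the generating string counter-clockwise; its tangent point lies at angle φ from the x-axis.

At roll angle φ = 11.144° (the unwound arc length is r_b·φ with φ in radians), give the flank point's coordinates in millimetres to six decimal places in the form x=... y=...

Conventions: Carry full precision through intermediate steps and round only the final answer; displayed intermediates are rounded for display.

x=66.692509 y=0.159958

topology: single-mesh involute geometry — m = 2.239, N = 64
pitch radius r_p = m·N/2 = 2.239·64/2 = 71.648000
base radius r_b = r_p·cos α = 71.648000·cos 23.976° = 65.465906
roll angle φ = 11.144° = 0.19449949 rad
x = r_b·(cos φ + φ·sin φ) = 66.692509
y = r_b·(sin φ − φ·cos φ) = 0.159958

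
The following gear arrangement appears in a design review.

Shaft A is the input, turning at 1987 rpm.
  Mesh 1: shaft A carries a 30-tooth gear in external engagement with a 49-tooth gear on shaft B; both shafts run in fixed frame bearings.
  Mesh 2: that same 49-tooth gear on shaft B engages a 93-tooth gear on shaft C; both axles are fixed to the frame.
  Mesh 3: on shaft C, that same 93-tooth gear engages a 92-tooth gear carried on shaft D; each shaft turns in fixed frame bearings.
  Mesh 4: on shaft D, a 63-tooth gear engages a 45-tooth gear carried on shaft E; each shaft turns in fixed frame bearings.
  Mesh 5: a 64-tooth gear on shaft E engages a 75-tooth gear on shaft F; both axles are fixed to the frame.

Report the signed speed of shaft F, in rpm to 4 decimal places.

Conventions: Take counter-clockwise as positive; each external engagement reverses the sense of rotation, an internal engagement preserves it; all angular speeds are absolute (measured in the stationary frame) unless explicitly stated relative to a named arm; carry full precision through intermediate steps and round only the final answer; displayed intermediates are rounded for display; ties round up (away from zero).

-774.0661 rpm

class = fixed-axis compound train [5 meshes; 5 ratios multiply, 5 sense flips]
mesh 1 [30T→49T]: ω = 1987.0000×30/49 = 1216.5306 rpm, sense flips to −
mesh 2 [49T→93T]: ω = 1216.5306×49/93 = 640.9677 rpm, sense flips to +
mesh 3 [93T→92T]: ω = 640.9677×93/92 = 647.9348 rpm, sense flips to −
mesh 4 [63T→45T]: ω = 647.9348×63/45 = 907.1087 rpm, sense flips to +
mesh 5 [64T→75T]: ω = 907.1087×64/75 = 774.0661 rpm, sense flips to −
signed output speed = -774.0661 rpm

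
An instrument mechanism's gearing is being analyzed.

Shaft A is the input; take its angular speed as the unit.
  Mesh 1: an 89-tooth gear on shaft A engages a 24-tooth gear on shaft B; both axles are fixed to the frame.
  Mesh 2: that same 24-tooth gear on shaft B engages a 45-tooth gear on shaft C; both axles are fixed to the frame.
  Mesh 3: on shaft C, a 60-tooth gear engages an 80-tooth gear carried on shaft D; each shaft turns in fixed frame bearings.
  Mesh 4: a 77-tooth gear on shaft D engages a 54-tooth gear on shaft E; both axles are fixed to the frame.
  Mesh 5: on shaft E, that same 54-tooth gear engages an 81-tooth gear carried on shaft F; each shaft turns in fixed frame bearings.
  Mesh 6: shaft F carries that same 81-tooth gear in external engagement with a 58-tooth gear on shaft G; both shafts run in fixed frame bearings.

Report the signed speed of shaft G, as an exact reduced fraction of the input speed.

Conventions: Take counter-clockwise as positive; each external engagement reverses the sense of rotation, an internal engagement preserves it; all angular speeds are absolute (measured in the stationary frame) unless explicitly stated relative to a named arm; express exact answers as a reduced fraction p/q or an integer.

6-mesh fixed-axis compound train (all bearings frame-fixed)
mesh 1 [89T→24T]: |ω|/ω_in = 1×89/24 = 89/24, sense flips to −
mesh 2 [24T→45T]: |ω|/ω_in = (89/24)×24/45 = 89/45, sense flips to +
mesh 3 [60T→80T]: |ω|/ω_in = (89/45)×60/80 = 89/60, sense flips to −
mesh 4 [77T→54T]: |ω|/ω_in = (89/60)×77/54 = 6853/3240, sense flips to +
mesh 5 [54T→81T]: |ω|/ω_in = (6853/3240)×54/81 = 6853/4860, sense flips to −
mesh 6 [81T→58T]: |ω|/ω_in = (6853/4860)×81/58 = 6853/3480, sense flips to +
signed output speed (× input speed) = 6853/3480

6853/3480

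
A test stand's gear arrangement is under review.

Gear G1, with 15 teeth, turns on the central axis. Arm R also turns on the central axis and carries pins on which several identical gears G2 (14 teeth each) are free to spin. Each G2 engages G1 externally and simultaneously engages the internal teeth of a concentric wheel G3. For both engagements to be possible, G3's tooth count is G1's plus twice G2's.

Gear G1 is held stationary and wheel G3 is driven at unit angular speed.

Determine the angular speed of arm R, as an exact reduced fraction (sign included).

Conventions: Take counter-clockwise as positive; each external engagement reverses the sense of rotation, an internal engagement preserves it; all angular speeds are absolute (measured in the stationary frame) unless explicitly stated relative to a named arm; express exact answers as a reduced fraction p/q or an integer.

recognized (axles ride arm R): planetary set, 15/14/43 teeth
ring teeth: 15 + 2·14 = 43
15(ω_sun−ω_arm) = −43(ω_ring−ω_arm),  ω_sun = 0, ω_ring = 1
15(0−ω_arm) = −43(1−ω_arm)  ⇒  58·ω_arm = 43  ⇒  ω_arm = 43/58
exact speed ratio = 43/58

43/58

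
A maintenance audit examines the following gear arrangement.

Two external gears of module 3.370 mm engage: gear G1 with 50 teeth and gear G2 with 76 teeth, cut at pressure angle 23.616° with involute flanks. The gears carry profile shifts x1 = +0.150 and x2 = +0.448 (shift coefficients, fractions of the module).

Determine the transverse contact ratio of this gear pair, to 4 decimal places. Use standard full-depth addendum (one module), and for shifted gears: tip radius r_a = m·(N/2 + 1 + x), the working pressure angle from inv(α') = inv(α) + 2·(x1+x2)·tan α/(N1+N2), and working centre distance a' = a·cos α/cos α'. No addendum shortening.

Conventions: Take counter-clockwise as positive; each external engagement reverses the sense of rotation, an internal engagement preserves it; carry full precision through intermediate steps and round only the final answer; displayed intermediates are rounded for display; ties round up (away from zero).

class = single-mesh tooth geometry [involute pair 50T × 76T, m = 3.370]
base radii: r_b1 = 77.194138, r_b2 = 117.335090
tip radii: r_a1 = 88.125500, r_a2 = 132.939760
inv(α') = inv(23.616°) + 2·(+0.150+0.448)·tan α/(50+76) = 0.02919503  ⇒  α' = 24.79243°
a' = a·cos α / cos α' = 212.3100·cos 23.616°/cos 24.79243° = 214.278682
action lengths: √(r_a1²−r_b1²) = 42.510808, √(r_a2²−r_b2²) = 62.493652
base pitch p_b = π·m·cos α = 9.700501
CR = (42.510808 + 62.493652 − 214.278682·sin 24.79243°)/9.700501 = 1.561827
contact ratio ≈ 1.5618

1.5618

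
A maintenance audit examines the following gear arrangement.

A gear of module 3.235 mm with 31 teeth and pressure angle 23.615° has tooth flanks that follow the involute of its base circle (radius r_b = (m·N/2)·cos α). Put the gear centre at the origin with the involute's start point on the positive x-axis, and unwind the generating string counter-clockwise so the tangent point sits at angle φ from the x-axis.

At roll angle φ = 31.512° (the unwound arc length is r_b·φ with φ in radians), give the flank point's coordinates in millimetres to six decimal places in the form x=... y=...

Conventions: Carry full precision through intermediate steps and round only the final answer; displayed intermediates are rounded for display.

topology: single-mesh involute geometry — m = 3.235, N = 31
pitch radius r_p = m·N/2 = 3.235·31/2 = 50.142500
base radius r_b = r_p·cos α = 50.142500·cos 23.615° = 45.943461
roll angle φ = 31.512° = 0.54998815 rad
x = r_b·(cos φ + φ·sin φ) = 52.375405
y = r_b·(sin φ − φ·cos φ) = 2.471544

x=52.375405 y=2.471544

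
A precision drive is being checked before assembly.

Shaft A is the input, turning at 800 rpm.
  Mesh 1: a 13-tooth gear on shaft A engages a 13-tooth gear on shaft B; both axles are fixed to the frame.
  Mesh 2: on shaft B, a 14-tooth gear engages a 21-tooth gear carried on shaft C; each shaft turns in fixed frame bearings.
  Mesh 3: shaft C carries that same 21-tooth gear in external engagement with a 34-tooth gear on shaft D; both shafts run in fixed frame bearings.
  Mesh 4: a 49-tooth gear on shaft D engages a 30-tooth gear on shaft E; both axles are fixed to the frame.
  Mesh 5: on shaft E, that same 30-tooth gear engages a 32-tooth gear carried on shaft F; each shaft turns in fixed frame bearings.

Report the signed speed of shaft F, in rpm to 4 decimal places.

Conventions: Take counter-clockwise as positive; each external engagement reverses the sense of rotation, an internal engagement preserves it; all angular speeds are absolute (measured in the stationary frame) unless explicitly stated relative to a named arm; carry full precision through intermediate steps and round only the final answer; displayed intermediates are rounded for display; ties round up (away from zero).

class = fixed-axis compound train [5 meshes; 5 ratios multiply, 5 sense flips]
mesh 1 [13T→13T]: ω = 800.0000×13/13 = 800.0000 rpm, sense flips to −
mesh 2 [14T→21T]: ω = 800.0000×14/21 = 533.3333 rpm, sense flips to +
mesh 3 [21T→34T]: ω = 533.3333×21/34 = 329.4118 rpm, sense flips to −
mesh 4 [49T→30T]: ω = 329.4118×49/30 = 538.0392 rpm, sense flips to +
mesh 5 [30T→32T]: ω = 538.0392×30/32 = 504.4118 rpm, sense flips to −
signed output speed = -504.4118 rpm

-504.4118 rpm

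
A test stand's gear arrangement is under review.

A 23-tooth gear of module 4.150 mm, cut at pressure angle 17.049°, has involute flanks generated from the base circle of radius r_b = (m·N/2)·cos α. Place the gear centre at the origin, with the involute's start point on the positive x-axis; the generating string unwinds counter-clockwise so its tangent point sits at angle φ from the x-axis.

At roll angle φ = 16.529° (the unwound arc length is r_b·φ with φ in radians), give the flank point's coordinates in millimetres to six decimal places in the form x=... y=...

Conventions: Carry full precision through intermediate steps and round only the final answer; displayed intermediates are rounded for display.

class = single-mesh tooth geometry [base-circle involute, m = 4.150, 23T]
pitch radius r_p = m·N/2 = 4.150·23/2 = 47.725000
base radius r_b = r_p·cos α = 47.725000·cos 17.049° = 45.627695
roll angle φ = 16.529° = 0.28848547 rad
x = r_b·(cos φ + φ·sin φ) = 47.487030
y = r_b·(sin φ − φ·cos φ) = 0.362127

x=47.487030 y=0.362127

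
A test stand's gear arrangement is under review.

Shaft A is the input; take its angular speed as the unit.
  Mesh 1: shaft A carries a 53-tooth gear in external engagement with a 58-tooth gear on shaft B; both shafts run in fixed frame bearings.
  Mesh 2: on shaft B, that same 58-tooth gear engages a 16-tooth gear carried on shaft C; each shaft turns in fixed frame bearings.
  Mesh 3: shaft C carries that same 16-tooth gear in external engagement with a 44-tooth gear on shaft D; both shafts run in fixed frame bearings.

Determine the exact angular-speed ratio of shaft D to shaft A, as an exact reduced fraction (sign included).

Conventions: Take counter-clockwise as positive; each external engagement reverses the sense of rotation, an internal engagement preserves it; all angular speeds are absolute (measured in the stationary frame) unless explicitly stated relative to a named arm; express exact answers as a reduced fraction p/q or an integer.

class = fixed-axis compound train [3 meshes; 3 ratios multiply, 3 sense flips]
mesh 1 [53T→58T]: running ratio 53/58, sense −
mesh 2 [58T→16T]: running ratio 53/16, sense +
mesh 3 [16T→44T]: running ratio 53/44, sense −
ω_out/ω_in = -53/44

-53/44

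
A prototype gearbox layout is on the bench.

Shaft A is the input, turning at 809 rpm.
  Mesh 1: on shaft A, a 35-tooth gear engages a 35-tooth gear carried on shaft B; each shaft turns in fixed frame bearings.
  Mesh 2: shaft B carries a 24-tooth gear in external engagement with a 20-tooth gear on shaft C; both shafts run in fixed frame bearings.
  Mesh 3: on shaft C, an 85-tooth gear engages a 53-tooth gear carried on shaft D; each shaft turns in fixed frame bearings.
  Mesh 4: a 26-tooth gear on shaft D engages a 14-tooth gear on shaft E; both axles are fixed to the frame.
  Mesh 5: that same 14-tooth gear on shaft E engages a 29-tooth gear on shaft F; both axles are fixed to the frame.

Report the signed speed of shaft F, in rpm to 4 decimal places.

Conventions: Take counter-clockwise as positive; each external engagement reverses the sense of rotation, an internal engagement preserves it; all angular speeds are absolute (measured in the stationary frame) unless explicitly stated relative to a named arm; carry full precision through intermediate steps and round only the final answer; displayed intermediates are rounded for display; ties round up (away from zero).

recognized (6 fixed axles, 5 meshes): fixed-axis compound train
mesh 1 [35T→35T]: ω = 809.0000×35/35 = 809.0000 rpm, sense flips to −
mesh 2 [24T→20T]: ω = 809.0000×24/20 = 970.8000 rpm, sense flips to +
mesh 3 [85T→53T]: ω = 970.8000×85/53 = 1556.9434 rpm, sense flips to −
mesh 4 [26T→14T]: ω = 1556.9434×26/14 = 2891.4663 rpm, sense flips to +
mesh 5 [14T→29T]: ω = 2891.4663×14/29 = 1395.8803 rpm, sense flips to −
signed output speed = -1395.8803 rpm

-1395.8803 rpm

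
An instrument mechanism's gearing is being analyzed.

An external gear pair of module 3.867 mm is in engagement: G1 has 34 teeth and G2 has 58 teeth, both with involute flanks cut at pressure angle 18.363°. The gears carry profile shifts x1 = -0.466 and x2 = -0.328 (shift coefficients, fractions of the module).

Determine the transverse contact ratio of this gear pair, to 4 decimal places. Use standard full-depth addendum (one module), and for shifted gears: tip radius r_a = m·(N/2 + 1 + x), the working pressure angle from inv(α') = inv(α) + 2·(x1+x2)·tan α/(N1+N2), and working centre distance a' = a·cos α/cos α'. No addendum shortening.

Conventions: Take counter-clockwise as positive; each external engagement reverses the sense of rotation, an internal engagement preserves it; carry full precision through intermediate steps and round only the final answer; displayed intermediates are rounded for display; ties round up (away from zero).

2.1944

recognized (one external pair, fixed centres): single-mesh tooth geometry, m = 3.867, N1 = 34, N2 = 58
base radii: r_b1 = 62.391547, r_b2 = 106.432639
tip radii: r_a1 = 67.803978, r_a2 = 114.741624
inv(α') = inv(18.363°) + 2·(-0.466-0.328)·tan α/(34+58) = 0.00571429  ⇒  α' = 14.64366°
a' = a·cos α / cos α' = 177.8820·cos 18.363°/cos 14.64366° = 174.492253
action lengths: √(r_a1²−r_b1²) = 26.545702, √(r_a2²−r_b2²) = 42.868795
base pitch p_b = π·m·cos α = 11.529931
CR = (26.545702 + 42.868795 − 174.492253·sin 14.64366°)/11.529931 = 2.194435
contact ratio ≈ 2.1944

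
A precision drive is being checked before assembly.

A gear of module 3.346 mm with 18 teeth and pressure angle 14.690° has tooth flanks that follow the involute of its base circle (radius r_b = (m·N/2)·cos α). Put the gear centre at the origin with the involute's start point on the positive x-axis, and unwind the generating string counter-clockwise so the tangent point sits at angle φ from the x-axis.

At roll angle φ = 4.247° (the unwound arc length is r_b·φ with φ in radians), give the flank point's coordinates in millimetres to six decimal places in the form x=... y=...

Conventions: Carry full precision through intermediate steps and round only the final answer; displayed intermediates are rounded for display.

x=29.209549 y=0.003952

topology: single-mesh involute geometry — m = 3.346, N = 18
pitch radius r_p = m·N/2 = 3.346·18/2 = 30.114000
base radius r_b = r_p·cos α = 30.114000·cos 14.690° = 29.129634
roll angle φ = 4.247° = 0.07412413 rad
x = r_b·(cos φ + φ·sin φ) = 29.209549
y = r_b·(sin φ − φ·cos φ) = 0.003952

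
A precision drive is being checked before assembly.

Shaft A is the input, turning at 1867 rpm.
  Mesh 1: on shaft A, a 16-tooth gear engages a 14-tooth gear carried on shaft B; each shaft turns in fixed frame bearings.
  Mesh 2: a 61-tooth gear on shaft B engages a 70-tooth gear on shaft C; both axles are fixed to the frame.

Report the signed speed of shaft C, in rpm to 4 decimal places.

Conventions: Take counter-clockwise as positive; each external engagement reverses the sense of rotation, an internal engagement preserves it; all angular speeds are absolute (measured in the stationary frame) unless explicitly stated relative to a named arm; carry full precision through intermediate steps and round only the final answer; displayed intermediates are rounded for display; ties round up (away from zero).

recognized (3 fixed axles, 2 meshes): fixed-axis compound train
mesh 1 [16T→14T]: ω = 1867.0000×16/14 = 2133.7143 rpm, sense flips to −
mesh 2 [61T→70T]: ω = 2133.7143×61/70 = 1859.3796 rpm, sense flips to +
signed output speed = +1859.3796 rpm

+1859.3796 rpm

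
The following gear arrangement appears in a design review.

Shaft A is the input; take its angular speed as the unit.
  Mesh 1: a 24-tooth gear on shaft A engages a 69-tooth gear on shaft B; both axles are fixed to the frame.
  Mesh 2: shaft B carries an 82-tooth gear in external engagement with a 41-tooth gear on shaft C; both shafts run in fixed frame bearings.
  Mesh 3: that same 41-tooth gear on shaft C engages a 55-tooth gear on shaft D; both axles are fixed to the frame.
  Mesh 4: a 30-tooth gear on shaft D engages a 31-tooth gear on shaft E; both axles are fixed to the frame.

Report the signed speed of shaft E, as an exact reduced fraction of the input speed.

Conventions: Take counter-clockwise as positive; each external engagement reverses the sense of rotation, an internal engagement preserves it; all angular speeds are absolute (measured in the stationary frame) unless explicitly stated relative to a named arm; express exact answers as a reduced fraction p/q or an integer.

3936/7843

4-mesh fixed-axis compound train (all bearings frame-fixed)
mesh 1 [24T→69T]: |ω|/ω_in = 1×24/69 = 8/23, sense flips to −
mesh 2 [82T→41T]: |ω|/ω_in = (8/23)×82/41 = 16/23, sense flips to +
mesh 3 [41T→55T]: |ω|/ω_in = (16/23)×41/55 = 656/1265, sense flips to −
mesh 4 [30T→31T]: |ω|/ω_in = (656/1265)×30/31 = 3936/7843, sense flips to +
signed output speed (× input speed) = 3936/7843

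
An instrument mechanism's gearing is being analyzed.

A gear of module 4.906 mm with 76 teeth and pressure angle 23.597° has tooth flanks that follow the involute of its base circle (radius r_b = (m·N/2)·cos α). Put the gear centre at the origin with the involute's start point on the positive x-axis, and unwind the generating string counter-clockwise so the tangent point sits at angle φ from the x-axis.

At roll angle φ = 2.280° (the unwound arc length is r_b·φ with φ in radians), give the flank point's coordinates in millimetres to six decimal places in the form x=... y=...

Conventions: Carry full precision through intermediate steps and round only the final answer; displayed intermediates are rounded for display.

x=170.974789 y=0.003588

topology: single-mesh involute geometry — m = 4.906, N = 76
pitch radius r_p = m·N/2 = 4.906·76/2 = 186.428000
base radius r_b = r_p·cos α = 186.428000·cos 23.597° = 170.839579
roll angle φ = 2.280° = 0.03979351 rad
x = r_b·(cos φ + φ·sin φ) = 170.974789
y = r_b·(sin φ − φ·cos φ) = 0.003588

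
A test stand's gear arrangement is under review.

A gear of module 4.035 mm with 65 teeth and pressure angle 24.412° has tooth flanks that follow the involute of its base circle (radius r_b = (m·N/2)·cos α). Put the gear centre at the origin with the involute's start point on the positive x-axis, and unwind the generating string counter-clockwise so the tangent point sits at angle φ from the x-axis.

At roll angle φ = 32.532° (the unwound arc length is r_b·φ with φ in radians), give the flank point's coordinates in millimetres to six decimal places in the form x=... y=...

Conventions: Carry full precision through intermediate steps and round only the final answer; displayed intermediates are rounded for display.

x=137.138234 y=7.053914

class = single-mesh tooth geometry [base-circle involute, m = 4.035, 65T]
pitch radius r_p = m·N/2 = 4.035·65/2 = 131.137500
base radius r_b = r_p·cos α = 131.137500·cos 24.412° = 119.413430
roll angle φ = 32.532° = 0.56779051 rad
x = r_b·(cos φ + φ·sin φ) = 137.138234
y = r_b·(sin φ − φ·cos φ) = 7.053914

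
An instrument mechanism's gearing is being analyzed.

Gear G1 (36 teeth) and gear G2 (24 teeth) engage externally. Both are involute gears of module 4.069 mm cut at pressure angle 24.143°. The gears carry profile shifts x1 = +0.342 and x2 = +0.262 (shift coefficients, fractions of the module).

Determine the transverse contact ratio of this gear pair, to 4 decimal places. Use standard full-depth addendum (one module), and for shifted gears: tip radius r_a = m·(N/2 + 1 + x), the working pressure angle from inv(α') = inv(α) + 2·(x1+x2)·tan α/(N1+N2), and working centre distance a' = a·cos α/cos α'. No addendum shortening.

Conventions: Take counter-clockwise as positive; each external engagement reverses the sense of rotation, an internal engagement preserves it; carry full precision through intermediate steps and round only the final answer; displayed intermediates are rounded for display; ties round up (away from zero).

class = single-mesh tooth geometry [involute pair 36T × 24T, m = 4.069]
base radii: r_b1 = 66.835337, r_b2 = 44.556891
tip radii: r_a1 = 78.702598, r_a2 = 53.963078
inv(α') = inv(24.143°) + 2·(+0.342+0.262)·tan α/(36+24) = 0.03587196  ⇒  α' = 26.45441°
a' = a·cos α / cos α' = 122.0700·cos 24.143°/cos 26.45441° = 124.420399
action lengths: √(r_a1²−r_b1²) = 41.558834, √(r_a2²−r_b2²) = 30.441702
base pitch p_b = π·m·cos α = 11.664967
CR = (41.558834 + 30.441702 − 124.420399·sin 26.45441°)/11.664967 = 1.420753
contact ratio ≈ 1.4208

1.4208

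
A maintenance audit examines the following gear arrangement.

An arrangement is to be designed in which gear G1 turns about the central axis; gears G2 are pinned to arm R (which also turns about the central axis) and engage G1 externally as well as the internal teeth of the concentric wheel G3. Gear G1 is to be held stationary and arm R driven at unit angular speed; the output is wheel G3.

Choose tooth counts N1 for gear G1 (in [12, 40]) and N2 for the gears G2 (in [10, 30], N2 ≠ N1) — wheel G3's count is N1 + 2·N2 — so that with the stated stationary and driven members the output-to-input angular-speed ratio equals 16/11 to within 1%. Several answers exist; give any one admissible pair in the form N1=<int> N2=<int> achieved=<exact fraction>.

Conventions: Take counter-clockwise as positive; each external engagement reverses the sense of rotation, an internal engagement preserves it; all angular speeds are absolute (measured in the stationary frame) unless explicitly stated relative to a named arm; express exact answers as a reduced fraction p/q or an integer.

topology: planetary set — design target 16/11, arm = carrier (Willis)
Willis with ω_sun = 0: ω_ring/ω_arm = (N1+N3)/N3; set equal to 16/11  ⇒  N3/N1 = 1/(16/11 − 1) = 11/5
N3 = N1 + 2·N2  ⇒  N2/N1 = (N3/N1 − 1)/2 = (11/5 − 1)/2 = 3/5
smallest multiple with N1 ≥ 12 and N2 ≥ 10: k = 4  ⇒  N1 = 4·5 = 20, N2 = 4·3 = 12 (N1 ≤ 40, N2 ≤ 30, N2 ≠ N1 ✓), N3 = 20 + 2·12 = 44
check: (N1+N3)/N3 with N1 = 20, N3 = 44 gives 16/11; |achieved − target| = 0 ≤ 4/275 ✓

N1=20 N2=12 achieved=16/11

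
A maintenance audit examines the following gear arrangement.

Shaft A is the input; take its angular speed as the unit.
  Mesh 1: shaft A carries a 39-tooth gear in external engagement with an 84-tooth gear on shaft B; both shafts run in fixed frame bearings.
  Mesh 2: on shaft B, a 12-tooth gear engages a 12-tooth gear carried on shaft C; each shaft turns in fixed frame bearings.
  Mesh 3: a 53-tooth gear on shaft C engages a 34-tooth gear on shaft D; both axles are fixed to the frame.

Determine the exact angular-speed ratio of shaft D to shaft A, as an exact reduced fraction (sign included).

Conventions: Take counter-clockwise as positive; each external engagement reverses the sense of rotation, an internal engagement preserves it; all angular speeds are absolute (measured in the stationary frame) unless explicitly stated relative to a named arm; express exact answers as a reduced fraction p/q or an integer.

class = fixed-axis compound train [3 meshes; 3 ratios multiply, 3 sense flips]
mesh 1 [39T→84T]: running ratio 13/28, sense −
mesh 2 [12T→12T]: running ratio 13/28, sense +
mesh 3 [53T→34T]: running ratio 689/952, sense −
ω_out/ω_in = -689/952

-689/952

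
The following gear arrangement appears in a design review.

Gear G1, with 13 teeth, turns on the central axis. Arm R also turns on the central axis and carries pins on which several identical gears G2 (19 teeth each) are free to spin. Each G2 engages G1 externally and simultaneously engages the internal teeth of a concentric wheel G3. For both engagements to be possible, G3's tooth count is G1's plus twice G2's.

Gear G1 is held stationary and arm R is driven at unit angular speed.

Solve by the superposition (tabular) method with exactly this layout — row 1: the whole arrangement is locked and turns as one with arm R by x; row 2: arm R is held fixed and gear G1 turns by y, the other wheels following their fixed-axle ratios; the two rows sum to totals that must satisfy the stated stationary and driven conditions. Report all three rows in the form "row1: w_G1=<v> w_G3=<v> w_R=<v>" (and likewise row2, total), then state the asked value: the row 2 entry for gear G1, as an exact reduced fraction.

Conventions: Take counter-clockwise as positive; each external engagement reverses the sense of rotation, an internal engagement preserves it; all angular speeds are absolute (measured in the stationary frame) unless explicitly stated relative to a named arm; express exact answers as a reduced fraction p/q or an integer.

class = planetary set [G3 = 13+2·19 = 51; Willis about the carrier]
row 1 — lock + rotate with arm: ω_sun = ω_ring = ω_arm = x
row 2 — arm fixed, fixed-axis ratios: sun y, ring −(13/51)·y, arm 0
boundary: total ω_sun = x + y = 0 and total ω_arm = x = 1  ⇒  y = -1, x = 1
row 2 ring = −(13/51)·(-1) = 13/51
totals (row 1 + row 2): sun 1 + (-1) = 0, ring 1 + 13/51 = 64/51, arm 1 + 0 = 1
asked cell (row2, sun) = -1

row1: w_G1=1 w_G3=1 w_R=1
row2: w_G1=-1 w_G3=13/51 w_R=0
total: w_G1=0 w_G3=64/51 w_R=1
asked value: -1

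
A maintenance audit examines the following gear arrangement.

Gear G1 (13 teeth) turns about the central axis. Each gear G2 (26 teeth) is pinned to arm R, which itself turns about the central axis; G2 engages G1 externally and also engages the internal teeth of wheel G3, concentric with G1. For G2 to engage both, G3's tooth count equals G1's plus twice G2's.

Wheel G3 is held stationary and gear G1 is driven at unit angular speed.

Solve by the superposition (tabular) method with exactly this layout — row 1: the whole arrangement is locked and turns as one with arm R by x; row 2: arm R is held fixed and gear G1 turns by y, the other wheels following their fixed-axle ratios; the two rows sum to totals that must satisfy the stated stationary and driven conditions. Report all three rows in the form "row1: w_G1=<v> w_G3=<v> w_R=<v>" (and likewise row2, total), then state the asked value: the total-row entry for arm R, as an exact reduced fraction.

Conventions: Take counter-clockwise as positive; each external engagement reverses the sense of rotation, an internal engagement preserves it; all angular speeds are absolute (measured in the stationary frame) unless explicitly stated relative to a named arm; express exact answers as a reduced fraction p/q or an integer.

row1: w_G1=1/6 w_G3=1/6 w_R=1/6
row2: w_G1=5/6 w_G3=-1/6 w_R=0
total: w_G1=1 w_G3=0 w_R=1/6
asked value: 1/6

topology: planetary set — G1 13T / G2 26T / G3 65T, arm = carrier (Willis)
row 1 (train locked, turned with arm): all members turn x
superposition row 2 [arm held]: sun y, ring −(13/65)·y, arm 0
boundary: total ω_ring = x − (13/65)·y = 0 and total ω_sun = x + y = 1  ⇒  y = 5/6, x = 1/6
row 2 ring = −(13/65)·5/6 = -1/6
totals (row 1 + row 2): sun 1/6 + 5/6 = 1, ring 1/6 + (-1/6) = 0, arm 1/6 + 0 = 1/6
asked cell (total, arm) = 1/6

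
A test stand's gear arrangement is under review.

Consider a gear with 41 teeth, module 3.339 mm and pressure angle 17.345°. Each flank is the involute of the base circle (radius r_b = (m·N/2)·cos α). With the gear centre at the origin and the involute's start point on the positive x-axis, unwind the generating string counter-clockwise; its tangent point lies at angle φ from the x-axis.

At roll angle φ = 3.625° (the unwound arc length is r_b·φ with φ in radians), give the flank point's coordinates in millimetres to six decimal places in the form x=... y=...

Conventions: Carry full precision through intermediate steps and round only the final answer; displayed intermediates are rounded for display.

x=65.467529 y=0.005513

single-mesh involute tooth geometry (41T wheel at module 3.339)
pitch radius r_p = m·N/2 = 3.339·41/2 = 68.449500
base radius r_b = r_p·cos α = 68.449500·cos 17.345° = 65.336892
roll angle φ = 3.625° = 0.06326819 rad
x = r_b·(cos φ + φ·sin φ) = 65.467529
y = r_b·(sin φ − φ·cos φ) = 0.005513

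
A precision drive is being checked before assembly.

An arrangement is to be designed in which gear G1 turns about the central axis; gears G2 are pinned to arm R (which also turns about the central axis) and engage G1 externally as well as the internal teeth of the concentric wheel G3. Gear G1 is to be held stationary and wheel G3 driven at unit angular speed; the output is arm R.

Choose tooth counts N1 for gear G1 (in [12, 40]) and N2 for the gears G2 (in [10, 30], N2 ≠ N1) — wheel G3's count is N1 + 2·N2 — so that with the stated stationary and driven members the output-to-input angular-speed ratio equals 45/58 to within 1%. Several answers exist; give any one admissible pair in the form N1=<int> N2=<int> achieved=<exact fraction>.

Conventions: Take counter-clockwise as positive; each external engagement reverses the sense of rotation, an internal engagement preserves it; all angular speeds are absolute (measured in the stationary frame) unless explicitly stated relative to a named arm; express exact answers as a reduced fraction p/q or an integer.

N1=13 N2=16 achieved=45/58

class = planetary set [ratio 45/58 wanted; Willis about the carrier]
Willis with ω_sun = 0: ω_arm/ω_ring = N3/(N1+N3); set equal to 45/58  ⇒  N3/N1 = (45/58)/(1 − 45/58) = 45/13
N3 = N1 + 2·N2  ⇒  N2/N1 = (N3/N1 − 1)/2 = (45/13 − 1)/2 = 16/13
smallest multiple with N1 ≥ 12 and N2 ≥ 10: k = 1  ⇒  N1 = 1·13 = 13, N2 = 1·16 = 16 (N1 ≤ 40, N2 ≤ 30, N2 ≠ N1 ✓), N3 = 13 + 2·16 = 45
check: N3/(N1+N3) with N1 = 13, N3 = 45 gives 45/58; |achieved − target| = 0 ≤ 9/1160 ✓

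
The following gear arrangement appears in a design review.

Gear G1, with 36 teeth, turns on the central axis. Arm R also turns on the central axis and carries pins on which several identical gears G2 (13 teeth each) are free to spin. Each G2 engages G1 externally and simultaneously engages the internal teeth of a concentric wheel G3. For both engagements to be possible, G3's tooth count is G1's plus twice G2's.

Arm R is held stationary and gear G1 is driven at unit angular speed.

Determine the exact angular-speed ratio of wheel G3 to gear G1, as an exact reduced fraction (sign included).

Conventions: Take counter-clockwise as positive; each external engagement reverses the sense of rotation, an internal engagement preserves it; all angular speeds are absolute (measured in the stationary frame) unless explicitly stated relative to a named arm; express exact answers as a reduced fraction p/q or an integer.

-18/31

topology: planetary set — G1 36T / G2 13T / G3 62T, arm = carrier (Willis)
ring teeth: 36 + 2·13 = 62
36(ω_sun−ω_arm) = −62(ω_ring−ω_arm),  ω_arm = 0, ω_sun = 1
ω_ring = 0 − (36/62)(1−0) = -18/31
ω_out/ω_in = -18/31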